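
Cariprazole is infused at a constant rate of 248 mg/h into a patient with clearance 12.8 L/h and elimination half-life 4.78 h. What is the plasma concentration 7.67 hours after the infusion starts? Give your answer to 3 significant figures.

13.0 mg/L

Css = rate / CL = 248 / 12.8 = 19.38 mg/L
k = ln 2 / 4.78 = 0.1450 h⁻¹
C(t) = Css (1 − e^(−kt)) = 19.38 × (1 − e^(−1.112)) = 19.38 × 0.6712 ≈ 13.0 mg/L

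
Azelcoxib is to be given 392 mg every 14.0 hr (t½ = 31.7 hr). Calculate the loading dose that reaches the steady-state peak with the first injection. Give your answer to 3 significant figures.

k = ln 2 / 31.7 = 0.02187 hr⁻¹
Accumulation ratio R = 1 / (1 − e^(−kτ)) = 1 / (1 − e^(−0.02187×14.0)) = 1 / (1 − 0.7363) = 3.792
Loading dose = maintenance dose × R = 392 × 3.792 ≈ 1490 mg

1490 mg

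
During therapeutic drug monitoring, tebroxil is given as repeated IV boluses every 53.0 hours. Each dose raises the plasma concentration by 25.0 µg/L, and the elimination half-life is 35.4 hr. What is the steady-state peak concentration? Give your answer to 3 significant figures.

k = ln 2 / 35.4 = 0.01958 hr⁻¹
Fraction remaining after one interval: e^(−kτ) = e^(−0.01958 × 53.0) = 0.3542
R = 1 / (1 − 0.3542) = 1.549
Css,max = 25.0 × 1.549 ≈ 38.7 µg/L

38.7 µg/L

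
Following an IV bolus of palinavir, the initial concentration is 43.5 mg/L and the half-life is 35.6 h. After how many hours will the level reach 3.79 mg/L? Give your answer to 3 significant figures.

125 hours

k = ln 2 / 35.6 = 0.01947 h⁻¹
C(t) = C₀ e^(−kt)  ⇒  t = ln(C₀/C) / k
t = ln(43.5/3.79) / 0.01947 = 2.440 / 0.01947 ≈ 125 hours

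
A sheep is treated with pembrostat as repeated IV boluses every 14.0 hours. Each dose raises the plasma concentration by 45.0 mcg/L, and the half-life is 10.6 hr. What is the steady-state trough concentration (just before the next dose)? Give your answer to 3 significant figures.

k = ln 2 / 10.6 = 0.06539 hr⁻¹
Fraction remaining after one interval: e^(−kτ) = e^(−0.06539 × 14.0) = 0.4003
R = 1 / (1 − 0.4003) = 1.668
Css,max = 45.0 × 1.668 = 75.04 mcg/L
Css,min = Css,max × e^(−kτ) = 75.04 × 0.4003 ≈ 30.0 mcg/L

30.0 mcg/L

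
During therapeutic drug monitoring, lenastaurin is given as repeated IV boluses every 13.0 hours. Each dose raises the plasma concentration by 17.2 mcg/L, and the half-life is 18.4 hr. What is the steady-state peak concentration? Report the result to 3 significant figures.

k = ln 2 / 18.4 = 0.03767 hr⁻¹
Fraction remaining after one interval: e^(−kτ) = e^(−0.03767 × 13.0) = 0.6128
R = 1 / (1 − 0.6128) = 2.583
Css,max = 17.2 × 2.583 ≈ 44.4 mcg/L

44.4 mcg/L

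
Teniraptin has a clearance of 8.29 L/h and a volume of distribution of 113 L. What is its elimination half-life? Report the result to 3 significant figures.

k = CL / V = 8.29 / 113 = 0.07336 h⁻¹
t½ = ln 2 / k = ln 2 / 0.07336 ≈ 9.45 hours

9.45 hours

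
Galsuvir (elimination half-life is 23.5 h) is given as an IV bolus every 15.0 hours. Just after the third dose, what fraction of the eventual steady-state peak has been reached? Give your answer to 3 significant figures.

0.735

k = ln 2 / 23.5 = 0.02950 h⁻¹
f_n = 1 − e^(−nkτ) = 1 − e^(−3 × 0.02950 × 15.0) = 1 − e^(−1.327) = 1 − 0.2652 ≈ 0.735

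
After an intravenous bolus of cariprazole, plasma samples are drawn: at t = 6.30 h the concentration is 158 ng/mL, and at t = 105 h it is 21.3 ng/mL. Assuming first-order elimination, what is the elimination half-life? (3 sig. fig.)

34.1 hours

k = ln(C₁/C₂) / (t₂ − t₁) = ln(158/21.3) / (105 − 6.30)
  = 2.004 / 98.70 = 0.02030 h⁻¹
t½ = ln 2 / k = ln 2 / 0.02030 ≈ 34.1 hours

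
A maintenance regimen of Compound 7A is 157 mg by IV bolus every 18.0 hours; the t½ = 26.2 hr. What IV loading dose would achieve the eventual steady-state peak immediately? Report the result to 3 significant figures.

414 mg

k = ln 2 / 26.2 = 0.02646 hr⁻¹
Accumulation ratio R = 1 / (1 − e^(−kτ)) = 1 / (1 − e^(−0.02646×18.0)) = 1 / (1 − 0.6211) = 2.639
Loading dose = maintenance dose × R = 157 × 2.639 ≈ 414 mg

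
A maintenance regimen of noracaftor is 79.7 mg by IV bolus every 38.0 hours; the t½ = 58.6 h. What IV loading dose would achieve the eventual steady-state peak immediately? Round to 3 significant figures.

220 mg

k = ln 2 / 58.6 = 0.01183 h⁻¹
Accumulation ratio R = 1 / (1 − e^(−kτ)) = 1 / (1 − e^(−0.01183×38.0)) = 1 / (1 − 0.6380) = 2.762
Loading dose = maintenance dose × R = 79.7 × 2.762 ≈ 220 mg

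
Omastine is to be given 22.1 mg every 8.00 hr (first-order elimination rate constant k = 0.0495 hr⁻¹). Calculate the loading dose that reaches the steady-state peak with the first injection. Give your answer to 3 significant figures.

Accumulation ratio R = 1 / (1 − e^(−kτ)) = 1 / (1 − e^(−0.04950×8.00)) = 1 / (1 − 0.6730) = 3.058
Loading dose = maintenance dose × R = 22.1 × 3.058 ≈ 67.6 mg

67.6 mg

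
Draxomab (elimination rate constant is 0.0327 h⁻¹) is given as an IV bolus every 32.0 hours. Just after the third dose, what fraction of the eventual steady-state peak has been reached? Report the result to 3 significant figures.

f_n = 1 − e^(−nkτ) = 1 − e^(−3 × 0.03270 × 32.0) = 1 − e^(−3.139) = 1 − 0.04332 ≈ 0.957

0.957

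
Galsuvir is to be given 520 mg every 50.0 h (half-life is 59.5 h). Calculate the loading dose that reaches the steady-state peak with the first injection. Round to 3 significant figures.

1180 mg

k = ln 2 / 59.5 = 0.01165 h⁻¹
Accumulation ratio R = 1 / (1 − e^(−kτ)) = 1 / (1 − e^(−0.01165×50.0)) = 1 / (1 − 0.5585) = 2.265
Loading dose = maintenance dose × R = 520 × 2.265 ≈ 1180 mg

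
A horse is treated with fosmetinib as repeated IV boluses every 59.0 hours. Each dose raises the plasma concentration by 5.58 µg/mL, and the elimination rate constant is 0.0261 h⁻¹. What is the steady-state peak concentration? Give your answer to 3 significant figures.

Fraction remaining after one interval: e^(−kτ) = e^(−0.02610 × 59.0) = 0.2144
R = 1 / (1 − 0.2144) = 1.273
Css,max = 5.58 × 1.273 ≈ 7.10 µg/mL

7.10 µg/mL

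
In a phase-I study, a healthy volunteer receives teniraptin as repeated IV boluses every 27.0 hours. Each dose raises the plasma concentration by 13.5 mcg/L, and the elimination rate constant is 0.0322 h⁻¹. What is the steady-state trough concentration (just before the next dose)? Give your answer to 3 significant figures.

9.74 mcg/L

Fraction remaining after one interval: e^(−kτ) = e^(−0.03220 × 27.0) = 0.4192
R = 1 / (1 − 0.4192) = 1.722
Css,max = 13.5 × 1.722 = 23.24 mcg/L
Css,min = Css,max × e^(−kτ) = 23.24 × 0.4192 ≈ 9.74 mcg/L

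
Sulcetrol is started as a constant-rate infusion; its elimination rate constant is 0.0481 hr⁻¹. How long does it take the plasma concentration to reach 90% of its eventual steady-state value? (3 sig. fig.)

47.9 hours

f = 1 − e^(−kt)  ⇒  t = −ln(1 − f) / k
t = −ln(1 − 0.9) / 0.04810 = 2.303 / 0.04810 ≈ 47.9 hours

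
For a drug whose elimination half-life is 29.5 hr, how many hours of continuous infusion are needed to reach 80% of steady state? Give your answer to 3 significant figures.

k = ln 2 / 29.5 = 0.02350 hr⁻¹
f = 1 − e^(−kt)  ⇒  t = −ln(1 − f) / k
t = −ln(1 − 0.8) / 0.02350 = 1.609 / 0.02350 ≈ 68.5 hours

68.5 hours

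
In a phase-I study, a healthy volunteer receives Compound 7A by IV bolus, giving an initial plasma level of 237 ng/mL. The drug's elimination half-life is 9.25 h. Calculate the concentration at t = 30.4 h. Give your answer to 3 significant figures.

k = ln 2 / 9.25 = 0.07493 h⁻¹
C(t) = C₀ e^(−kt) = 237 × e^(−0.07493 × 30.4) = 237 × e^(−2.278) = 237 × 0.1025 ≈ 24.3 ng/mL

24.3 ng/mL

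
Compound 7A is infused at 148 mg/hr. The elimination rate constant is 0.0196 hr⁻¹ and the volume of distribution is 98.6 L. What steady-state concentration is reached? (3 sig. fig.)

76.6 mg/L

CL = k · V = 0.0196 × 98.6 = 1.933 L/hr
Css = rate / CL = 148 / 1.933 ≈ 76.6 mg/L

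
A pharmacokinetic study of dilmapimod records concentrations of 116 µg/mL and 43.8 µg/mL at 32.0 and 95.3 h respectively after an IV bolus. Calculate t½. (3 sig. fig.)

45.0 hours

k = ln(C₁/C₂) / (t₂ − t₁) = ln(116/43.8) / (95.3 − 32.0)
  = 0.9740 / 63.30 = 0.01539 h⁻¹
t½ = ln 2 / k = ln 2 / 0.01539 ≈ 45.0 hours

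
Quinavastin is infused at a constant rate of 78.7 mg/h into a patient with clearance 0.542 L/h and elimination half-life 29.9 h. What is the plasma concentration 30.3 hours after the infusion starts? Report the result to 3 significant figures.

Css = rate / CL = 78.7 / 0.542 = 145.2 µg/mL
k = ln 2 / 29.9 = 0.02318 h⁻¹
C(t) = Css (1 − e^(−kt)) = 145.2 × (1 − e^(−0.7024)) = 145.2 × 0.5046 ≈ 73.3 µg/mL

73.3 µg/mL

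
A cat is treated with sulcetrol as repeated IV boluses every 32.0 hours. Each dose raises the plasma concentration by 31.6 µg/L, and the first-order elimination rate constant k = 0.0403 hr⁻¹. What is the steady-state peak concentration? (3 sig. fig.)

43.6 µg/L

Fraction remaining after one interval: e^(−kτ) = e^(−0.04030 × 32.0) = 0.2754
R = 1 / (1 − 0.2754) = 1.380
Css,max = 31.6 × 1.380 ≈ 43.6 µg/L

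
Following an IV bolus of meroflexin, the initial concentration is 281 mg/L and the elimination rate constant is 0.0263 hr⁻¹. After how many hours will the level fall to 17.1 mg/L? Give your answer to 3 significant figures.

106 hours

C(t) = C₀ e^(−kt)  ⇒  t = ln(C₀/C) / k
t = ln(281/17.1) / 0.02630 = 2.799 / 0.02630 ≈ 106 hours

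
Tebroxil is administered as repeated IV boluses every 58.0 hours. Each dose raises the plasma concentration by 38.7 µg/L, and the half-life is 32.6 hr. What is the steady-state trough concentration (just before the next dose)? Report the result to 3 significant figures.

15.9 µg/L

k = ln 2 / 32.6 = 0.02126 hr⁻¹
Fraction remaining after one interval: e^(−kτ) = e^(−0.02126 × 58.0) = 0.2914
R = 1 / (1 − 0.2914) = 1.411
Css,max = 38.7 × 1.411 = 54.61 µg/L
Css,min = Css,max × e^(−kτ) = 54.61 × 0.2914 ≈ 15.9 µg/L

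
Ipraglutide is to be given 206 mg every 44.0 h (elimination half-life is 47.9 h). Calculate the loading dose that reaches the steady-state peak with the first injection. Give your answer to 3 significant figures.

k = ln 2 / 47.9 = 0.01447 h⁻¹
Accumulation ratio R = 1 / (1 − e^(−kτ)) = 1 / (1 − e^(−0.01447×44.0)) = 1 / (1 − 0.5290) = 2.123
Loading dose = maintenance dose × R = 206 × 2.123 ≈ 437 mg

437 mg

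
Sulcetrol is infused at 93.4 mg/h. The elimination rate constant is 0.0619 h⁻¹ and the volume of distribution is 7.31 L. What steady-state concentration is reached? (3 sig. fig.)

CL = k · V = 0.0619 × 7.31 = 0.4525 L/h
Css = rate / CL = 93.4 / 0.4525 ≈ 206 µg/mL

206 µg/mL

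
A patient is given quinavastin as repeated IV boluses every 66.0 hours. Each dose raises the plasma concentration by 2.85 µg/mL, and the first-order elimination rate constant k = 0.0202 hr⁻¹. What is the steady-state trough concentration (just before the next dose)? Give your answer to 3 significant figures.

Fraction remaining after one interval: e^(−kτ) = e^(−0.02020 × 66.0) = 0.2636
R = 1 / (1 − 0.2636) = 1.358
Css,max = 2.85 × 1.358 = 3.870 µg/mL
Css,min = Css,max × e^(−kτ) = 3.870 × 0.2636 ≈ 1.02 µg/mL

1.02 µg/mL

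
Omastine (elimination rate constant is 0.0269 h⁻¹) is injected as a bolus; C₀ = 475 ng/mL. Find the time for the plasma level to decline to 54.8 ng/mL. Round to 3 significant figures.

C(t) = C₀ e^(−kt)  ⇒  t = ln(C₀/C) / k
t = ln(475/54.8) / 0.02690 = 2.160 / 0.02690 ≈ 80.3 hours

80.3 hours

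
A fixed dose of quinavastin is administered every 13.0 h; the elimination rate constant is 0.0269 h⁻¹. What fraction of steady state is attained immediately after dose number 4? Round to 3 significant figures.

0.753

f_n = 1 − e^(−nkτ) = 1 − e^(−4 × 0.02690 × 13.0) = 1 − e^(−1.399) = 1 − 0.2469 ≈ 0.753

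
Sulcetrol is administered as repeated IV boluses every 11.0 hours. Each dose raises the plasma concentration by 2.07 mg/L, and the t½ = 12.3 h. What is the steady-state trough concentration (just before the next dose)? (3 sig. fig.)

k = ln 2 / 12.3 = 0.05635 h⁻¹
Fraction remaining after one interval: e^(−kτ) = e^(−0.05635 × 11.0) = 0.5380
R = 1 / (1 − 0.5380) = 2.165
Css,max = 2.07 × 2.165 = 4.481 mg/L
Css,min = Css,max × e^(−kτ) = 4.481 × 0.5380 ≈ 2.41 mg/L

2.41 mg/L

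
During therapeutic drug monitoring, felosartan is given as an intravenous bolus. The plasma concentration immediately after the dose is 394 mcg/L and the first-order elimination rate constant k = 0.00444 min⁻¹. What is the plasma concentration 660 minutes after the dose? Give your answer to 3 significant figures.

C(t) = C₀ e^(−kt) = 394 × e^(−0.004440 × 660) = 394 × e^(−2.930) = 394 × 0.05338 ≈ 21.0 mcg/L

21.0 mcg/L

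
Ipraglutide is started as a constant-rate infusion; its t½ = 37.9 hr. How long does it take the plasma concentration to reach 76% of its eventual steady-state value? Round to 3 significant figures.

k = ln 2 / 37.9 = 0.01829 hr⁻¹
f = 1 − e^(−kt)  ⇒  t = −ln(1 − f) / k
t = −ln(1 − 0.76) / 0.01829 = 1.427 / 0.01829 ≈ 78.0 hours

78.0 hours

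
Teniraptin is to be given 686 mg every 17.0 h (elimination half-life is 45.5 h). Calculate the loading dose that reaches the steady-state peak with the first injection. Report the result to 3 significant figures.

k = ln 2 / 45.5 = 0.01523 h⁻¹
Accumulation ratio R = 1 / (1 − e^(−kτ)) = 1 / (1 − e^(−0.01523×17.0)) = 1 / (1 − 0.7718) = 4.383
Loading dose = maintenance dose × R = 686 × 4.383 ≈ 3010 mg

3010 mg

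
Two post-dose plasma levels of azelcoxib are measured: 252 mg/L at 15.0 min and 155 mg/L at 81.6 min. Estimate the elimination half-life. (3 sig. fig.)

k = ln(C₁/C₂) / (t₂ − t₁) = ln(252/155) / (81.6 − 15.0)
  = 0.4860 / 66.60 = 0.007297 min⁻¹
t½ = ln 2 / k = ln 2 / 0.007297 ≈ 95.0 minutes

95.0 minutes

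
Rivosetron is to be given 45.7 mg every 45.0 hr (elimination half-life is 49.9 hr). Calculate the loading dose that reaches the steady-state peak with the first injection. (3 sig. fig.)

98.3 mg

k = ln 2 / 49.9 = 0.01389 hr⁻¹
Accumulation ratio R = 1 / (1 − e^(−kτ)) = 1 / (1 − e^(−0.01389×45.0)) = 1 / (1 − 0.5352) = 2.152
Loading dose = maintenance dose × R = 45.7 × 2.152 ≈ 98.3 mg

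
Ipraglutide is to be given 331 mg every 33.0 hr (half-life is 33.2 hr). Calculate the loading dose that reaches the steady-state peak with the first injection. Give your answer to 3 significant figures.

k = ln 2 / 33.2 = 0.02088 hr⁻¹
Accumulation ratio R = 1 / (1 − e^(−kτ)) = 1 / (1 − e^(−0.02088×33.0)) = 1 / (1 − 0.5021) = 2.008
Loading dose = maintenance dose × R = 331 × 2.008 ≈ 665 mg

665 mg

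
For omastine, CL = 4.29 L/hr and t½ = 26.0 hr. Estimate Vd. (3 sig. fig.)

k = ln 2 / t½ = ln 2 / 26.0 = 0.02666 hr⁻¹
V = CL / k = 4.29 / 0.02666 ≈ 161 L

161 L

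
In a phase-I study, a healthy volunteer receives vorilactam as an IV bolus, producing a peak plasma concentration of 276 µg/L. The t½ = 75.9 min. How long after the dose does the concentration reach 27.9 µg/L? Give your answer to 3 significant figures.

k = ln 2 / 75.9 = 0.009132 min⁻¹
C(t) = C₀ e^(−kt)  ⇒  t = ln(C₀/C) / k
t = ln(276/27.9) / 0.009132 = 2.292 / 0.009132 ≈ 251 minutes

251 minutes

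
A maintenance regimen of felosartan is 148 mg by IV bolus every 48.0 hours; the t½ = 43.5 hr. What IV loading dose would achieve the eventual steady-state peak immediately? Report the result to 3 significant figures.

277 mg

k = ln 2 / 43.5 = 0.01593 hr⁻¹
Accumulation ratio R = 1 / (1 − e^(−kτ)) = 1 / (1 − e^(−0.01593×48.0)) = 1 / (1 − 0.4654) = 1.871
Loading dose = maintenance dose × R = 148 × 1.871 ≈ 277 mg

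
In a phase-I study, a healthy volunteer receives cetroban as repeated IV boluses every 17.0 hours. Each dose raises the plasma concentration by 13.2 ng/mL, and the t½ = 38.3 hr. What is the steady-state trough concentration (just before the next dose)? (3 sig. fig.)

k = ln 2 / 38.3 = 0.01810 hr⁻¹
Fraction remaining after one interval: e^(−kτ) = e^(−0.01810 × 17.0) = 0.7352
R = 1 / (1 − 0.7352) = 3.776
Css,max = 13.2 × 3.776 = 49.84 ng/mL
Css,min = Css,max × e^(−kτ) = 49.84 × 0.7352 ≈ 36.6 ng/mL

36.6 ng/mL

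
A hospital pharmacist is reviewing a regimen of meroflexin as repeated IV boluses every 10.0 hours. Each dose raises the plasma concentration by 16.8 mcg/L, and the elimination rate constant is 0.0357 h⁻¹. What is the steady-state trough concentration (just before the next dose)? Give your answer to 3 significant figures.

Fraction remaining after one interval: e^(−kτ) = e^(−0.03570 × 10.0) = 0.6998
R = 1 / (1 − 0.6998) = 3.331
Css,max = 16.8 × 3.331 = 55.96 mcg/L
Css,min = Css,max × e^(−kτ) = 55.96 × 0.6998 ≈ 39.2 mcg/L

39.2 mcg/L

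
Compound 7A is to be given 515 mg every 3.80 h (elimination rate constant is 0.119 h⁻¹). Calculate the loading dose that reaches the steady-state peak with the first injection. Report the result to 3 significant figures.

1420 mg

Accumulation ratio R = 1 / (1 − e^(−kτ)) = 1 / (1 − e^(−0.1190×3.80)) = 1 / (1 − 0.6362) = 2.749
Loading dose = maintenance dose × R = 515 × 2.749 ≈ 1420 mg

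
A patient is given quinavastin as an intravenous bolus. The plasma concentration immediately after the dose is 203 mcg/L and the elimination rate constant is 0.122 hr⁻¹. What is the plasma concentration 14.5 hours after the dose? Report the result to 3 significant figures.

34.6 mcg/L

C(t) = C₀ e^(−kt) = 203 × e^(−0.1220 × 14.5) = 203 × e^(−1.769) = 203 × 0.1705 ≈ 34.6 mcg/L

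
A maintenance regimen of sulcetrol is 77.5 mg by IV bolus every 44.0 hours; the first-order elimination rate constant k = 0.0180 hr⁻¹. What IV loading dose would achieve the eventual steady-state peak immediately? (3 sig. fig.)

142 mg

Accumulation ratio R = 1 / (1 − e^(−kτ)) = 1 / (1 − e^(−0.01800×44.0)) = 1 / (1 − 0.4529) = 1.828
Loading dose = maintenance dose × R = 77.5 × 1.828 ≈ 142 mg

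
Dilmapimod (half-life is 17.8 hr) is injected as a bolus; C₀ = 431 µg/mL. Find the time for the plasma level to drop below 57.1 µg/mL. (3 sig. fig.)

k = ln 2 / 17.8 = 0.03894 hr⁻¹
C(t) = C₀ e^(−kt)  ⇒  t = ln(C₀/C) / k
t = ln(431/57.1) / 0.03894 = 2.021 / 0.03894 ≈ 51.9 hours

51.9 hours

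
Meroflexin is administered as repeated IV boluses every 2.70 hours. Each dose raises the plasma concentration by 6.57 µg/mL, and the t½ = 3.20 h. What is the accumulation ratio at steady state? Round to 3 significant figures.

k = ln 2 / 3.20 = 0.2166 h⁻¹
Fraction remaining after one interval: e^(−kτ) = e^(−0.2166 × 2.70) = 0.5572
R = 1 / (1 − 0.5572) = 1 / 0.4428 ≈ 2.26

2.26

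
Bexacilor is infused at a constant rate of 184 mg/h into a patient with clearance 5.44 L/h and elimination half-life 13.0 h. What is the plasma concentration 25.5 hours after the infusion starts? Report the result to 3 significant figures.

25.1 µg/mL

Css = rate / CL = 184 / 5.44 = 33.82 µg/mL
k = ln 2 / 13.0 = 0.05332 h⁻¹
C(t) = Css (1 − e^(−kt)) = 33.82 × (1 − e^(−1.360)) = 33.82 × 0.7432 ≈ 25.1 µg/mL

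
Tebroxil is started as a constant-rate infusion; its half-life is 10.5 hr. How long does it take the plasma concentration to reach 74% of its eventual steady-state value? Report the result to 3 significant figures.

k = ln 2 / 10.5 = 0.06601 hr⁻¹
f = 1 − e^(−kt)  ⇒  t = −ln(1 − f) / k
t = −ln(1 − 0.74) / 0.06601 = 1.347 / 0.06601 ≈ 20.4 hours

20.4 hours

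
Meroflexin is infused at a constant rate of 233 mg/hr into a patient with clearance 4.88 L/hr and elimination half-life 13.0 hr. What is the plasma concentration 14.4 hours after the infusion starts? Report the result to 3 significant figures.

25.6 mg/L

Css = rate / CL = 233 / 4.88 = 47.75 mg/L
k = ln 2 / 13.0 = 0.05332 hr⁻¹
C(t) = Css (1 − e^(−kt)) = 47.75 × (1 − e^(−0.7678)) = 47.75 × 0.5360 ≈ 25.6 mg/L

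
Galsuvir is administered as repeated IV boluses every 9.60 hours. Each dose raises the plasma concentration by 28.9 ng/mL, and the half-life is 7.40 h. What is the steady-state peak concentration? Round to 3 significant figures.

48.7 ng/mL

k = ln 2 / 7.40 = 0.09367 h⁻¹
Fraction remaining after one interval: e^(−kτ) = e^(−0.09367 × 9.60) = 0.4069
R = 1 / (1 − 0.4069) = 1.686
Css,max = 28.9 × 1.686 ≈ 48.7 ng/mL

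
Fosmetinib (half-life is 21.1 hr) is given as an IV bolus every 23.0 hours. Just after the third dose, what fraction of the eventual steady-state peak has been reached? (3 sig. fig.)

0.896

k = ln 2 / 21.1 = 0.03285 hr⁻¹
f_n = 1 − e^(−nkτ) = 1 − e^(−3 × 0.03285 × 23.0) = 1 − e^(−2.267) = 1 − 0.1037 ≈ 0.896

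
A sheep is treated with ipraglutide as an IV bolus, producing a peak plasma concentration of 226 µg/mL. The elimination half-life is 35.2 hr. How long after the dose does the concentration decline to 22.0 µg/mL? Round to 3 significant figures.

k = ln 2 / 35.2 = 0.01969 hr⁻¹
C(t) = C₀ e^(−kt)  ⇒  t = ln(C₀/C) / k
t = ln(226/22.0) / 0.01969 = 2.329 / 0.01969 ≈ 118 hours

118 hours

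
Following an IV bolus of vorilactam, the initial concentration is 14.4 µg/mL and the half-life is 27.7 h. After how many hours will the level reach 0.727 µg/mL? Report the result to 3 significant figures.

k = ln 2 / 27.7 = 0.02502 h⁻¹
C(t) = C₀ e^(−kt)  ⇒  t = ln(C₀/C) / k
t = ln(14.4/0.727) / 0.02502 = 2.986 / 0.02502 ≈ 119 hours

119 hours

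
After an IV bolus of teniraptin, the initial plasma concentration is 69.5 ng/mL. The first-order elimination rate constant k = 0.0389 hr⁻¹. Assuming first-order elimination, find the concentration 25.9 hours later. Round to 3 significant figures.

C(t) = C₀ e^(−kt) = 69.5 × e^(−0.03890 × 25.9) = 69.5 × e^(−1.008) = 69.5 × 0.3651 ≈ 25.4 ng/mL

25.4 ng/mL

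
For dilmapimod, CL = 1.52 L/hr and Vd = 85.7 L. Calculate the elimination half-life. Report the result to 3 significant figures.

k = CL / V = 1.52 / 85.7 = 0.01774 hr⁻¹
t½ = ln 2 / k = ln 2 / 0.01774 ≈ 39.1 hours

39.1 hours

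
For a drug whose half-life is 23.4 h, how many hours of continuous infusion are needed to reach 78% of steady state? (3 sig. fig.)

51.1 hours

k = ln 2 / 23.4 = 0.02962 h⁻¹
f = 1 − e^(−kt)  ⇒  t = −ln(1 − f) / k
t = −ln(1 − 0.78) / 0.02962 = 1.514 / 0.02962 ≈ 51.1 hours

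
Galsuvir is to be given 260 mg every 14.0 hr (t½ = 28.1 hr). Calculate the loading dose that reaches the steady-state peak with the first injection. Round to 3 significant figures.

k = ln 2 / 28.1 = 0.02467 hr⁻¹
Accumulation ratio R = 1 / (1 − e^(−kτ)) = 1 / (1 − e^(−0.02467×14.0)) = 1 / (1 − 0.7080) = 3.424
Loading dose = maintenance dose × R = 260 × 3.424 ≈ 890 mg

890 mg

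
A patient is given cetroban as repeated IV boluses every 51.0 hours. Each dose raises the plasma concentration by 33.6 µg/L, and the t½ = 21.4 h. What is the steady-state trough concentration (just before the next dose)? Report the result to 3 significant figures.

7.97 µg/L

k = ln 2 / 21.4 = 0.03239 h⁻¹
Fraction remaining after one interval: e^(−kτ) = e^(−0.03239 × 51.0) = 0.1917
R = 1 / (1 − 0.1917) = 1.237
Css,max = 33.6 × 1.237 = 41.57 µg/L
Css,min = Css,max × e^(−kτ) = 41.57 × 0.1917 ≈ 7.97 µg/L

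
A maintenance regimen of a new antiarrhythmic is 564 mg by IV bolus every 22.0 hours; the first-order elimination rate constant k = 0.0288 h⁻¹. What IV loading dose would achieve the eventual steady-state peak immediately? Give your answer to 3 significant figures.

1200 mg

Accumulation ratio R = 1 / (1 − e^(−kτ)) = 1 / (1 − e^(−0.02880×22.0)) = 1 / (1 − 0.5307) = 2.131
Loading dose = maintenance dose × R = 564 × 2.131 ≈ 1200 mg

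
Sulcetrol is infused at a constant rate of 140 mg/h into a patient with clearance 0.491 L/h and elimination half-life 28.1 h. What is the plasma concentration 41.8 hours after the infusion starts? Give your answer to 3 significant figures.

Css = rate / CL = 140 / 0.491 = 285.1 µg/mL
k = ln 2 / 28.1 = 0.02467 h⁻¹
C(t) = Css (1 − e^(−kt)) = 285.1 × (1 − e^(−1.031)) = 285.1 × 0.6434 ≈ 183 µg/mL

183 µg/mL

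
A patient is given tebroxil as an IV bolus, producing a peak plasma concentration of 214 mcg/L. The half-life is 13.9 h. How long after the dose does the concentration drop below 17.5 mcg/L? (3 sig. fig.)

k = ln 2 / 13.9 = 0.04987 h⁻¹
C(t) = C₀ e^(−kt)  ⇒  t = ln(C₀/C) / k
t = ln(214/17.5) / 0.04987 = 2.504 / 0.04987 ≈ 50.2 hours

50.2 hours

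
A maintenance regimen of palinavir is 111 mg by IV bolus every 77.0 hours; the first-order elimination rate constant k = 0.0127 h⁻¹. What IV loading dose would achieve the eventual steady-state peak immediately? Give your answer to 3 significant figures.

178 mg

Accumulation ratio R = 1 / (1 − e^(−kτ)) = 1 / (1 − e^(−0.01270×77.0)) = 1 / (1 − 0.3761) = 1.603
Loading dose = maintenance dose × R = 111 × 1.603 ≈ 178 mg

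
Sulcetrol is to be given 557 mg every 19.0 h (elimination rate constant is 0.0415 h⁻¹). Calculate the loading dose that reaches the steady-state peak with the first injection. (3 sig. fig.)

Accumulation ratio R = 1 / (1 − e^(−kτ)) = 1 / (1 − e^(−0.04150×19.0)) = 1 / (1 − 0.4545) = 1.833
Loading dose = maintenance dose × R = 557 × 1.833 ≈ 1020 mg

1020 mg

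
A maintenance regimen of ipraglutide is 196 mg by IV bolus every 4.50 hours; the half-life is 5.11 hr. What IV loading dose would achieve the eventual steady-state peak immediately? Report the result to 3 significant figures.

k = ln 2 / 5.11 = 0.1356 hr⁻¹
Accumulation ratio R = 1 / (1 − e^(−kτ)) = 1 / (1 − e^(−0.1356×4.50)) = 1 / (1 − 0.5431) = 2.189
Loading dose = maintenance dose × R = 196 × 2.189 ≈ 429 mg

429 mg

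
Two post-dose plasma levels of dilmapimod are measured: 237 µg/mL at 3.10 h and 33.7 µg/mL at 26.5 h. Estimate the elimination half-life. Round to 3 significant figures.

k = ln(C₁/C₂) / (t₂ − t₁) = ln(237/33.7) / (26.5 − 3.10)
  = 1.951 / 23.40 = 0.08336 h⁻¹
t½ = ln 2 / k = ln 2 / 0.08336 ≈ 8.32 hours

8.32 hours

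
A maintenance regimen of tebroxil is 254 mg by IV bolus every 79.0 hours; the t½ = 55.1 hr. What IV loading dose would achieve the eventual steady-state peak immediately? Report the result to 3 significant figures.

k = ln 2 / 55.1 = 0.01258 hr⁻¹
Accumulation ratio R = 1 / (1 − e^(−kτ)) = 1 / (1 − e^(−0.01258×79.0)) = 1 / (1 − 0.3702) = 1.588
Loading dose = maintenance dose × R = 254 × 1.588 ≈ 403 mg

403 mg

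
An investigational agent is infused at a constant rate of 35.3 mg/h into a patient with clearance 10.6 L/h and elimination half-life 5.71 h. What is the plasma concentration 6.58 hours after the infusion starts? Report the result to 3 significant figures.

1.83 mg/L

Css = rate / CL = 35.3 / 10.6 = 3.330 mg/L
k = ln 2 / 5.71 = 0.1214 h⁻¹
C(t) = Css (1 − e^(−kt)) = 3.330 × (1 − e^(−0.7988)) = 3.330 × 0.5501 ≈ 1.83 mg/L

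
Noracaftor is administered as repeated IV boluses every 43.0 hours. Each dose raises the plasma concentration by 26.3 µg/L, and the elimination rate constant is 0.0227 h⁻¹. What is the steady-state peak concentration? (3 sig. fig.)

42.2 µg/L

Fraction remaining after one interval: e^(−kτ) = e^(−0.02270 × 43.0) = 0.3768
R = 1 / (1 − 0.3768) = 1.605
Css,max = 26.3 × 1.605 ≈ 42.2 µg/L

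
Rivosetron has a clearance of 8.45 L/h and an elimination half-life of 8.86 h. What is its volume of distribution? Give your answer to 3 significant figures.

108 L

k = ln 2 / t½ = ln 2 / 8.86 = 0.07823 h⁻¹
V = CL / k = 8.45 / 0.07823 ≈ 108 L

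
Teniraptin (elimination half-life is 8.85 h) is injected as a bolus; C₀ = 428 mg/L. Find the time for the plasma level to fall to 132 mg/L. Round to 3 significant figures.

15.0 hours

k = ln 2 / 8.85 = 0.07832 h⁻¹
C(t) = C₀ e^(−kt)  ⇒  t = ln(C₀/C) / k
t = ln(428/132) / 0.07832 = 1.176 / 0.07832 ≈ 15.0 hours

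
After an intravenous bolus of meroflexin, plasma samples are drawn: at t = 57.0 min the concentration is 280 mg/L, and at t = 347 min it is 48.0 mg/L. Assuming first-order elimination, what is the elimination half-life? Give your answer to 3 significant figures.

114 minutes

k = ln(C₁/C₂) / (t₂ − t₁) = ln(280/48.0) / (347 − 57.0)
  = 1.764 / 290.0 = 0.006081 min⁻¹
t½ = ln 2 / k = ln 2 / 0.006081 ≈ 114 minutes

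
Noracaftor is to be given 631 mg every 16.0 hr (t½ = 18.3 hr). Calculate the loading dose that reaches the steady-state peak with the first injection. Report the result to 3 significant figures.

k = ln 2 / 18.3 = 0.03788 hr⁻¹
Accumulation ratio R = 1 / (1 − e^(−kτ)) = 1 / (1 − e^(−0.03788×16.0)) = 1 / (1 − 0.5455) = 2.200
Loading dose = maintenance dose × R = 631 × 2.200 ≈ 1390 mg

1390 mg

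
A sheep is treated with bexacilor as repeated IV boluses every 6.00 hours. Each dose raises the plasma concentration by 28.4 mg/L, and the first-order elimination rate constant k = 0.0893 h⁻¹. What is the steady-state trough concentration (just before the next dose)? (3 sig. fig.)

Fraction remaining after one interval: e^(−kτ) = e^(−0.08930 × 6.00) = 0.5852
R = 1 / (1 − 0.5852) = 2.411
Css,max = 28.4 × 2.411 = 68.47 mg/L
Css,min = Css,max × e^(−kτ) = 68.47 × 0.5852 ≈ 40.1 mg/L

40.1 mg/L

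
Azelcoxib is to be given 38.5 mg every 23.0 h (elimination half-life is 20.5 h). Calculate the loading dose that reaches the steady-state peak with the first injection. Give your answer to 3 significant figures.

71.2 mg

k = ln 2 / 20.5 = 0.03381 h⁻¹
Accumulation ratio R = 1 / (1 − e^(−kτ)) = 1 / (1 − e^(−0.03381×23.0)) = 1 / (1 − 0.4595) = 1.850
Loading dose = maintenance dose × R = 38.5 × 1.850 ≈ 71.2 mg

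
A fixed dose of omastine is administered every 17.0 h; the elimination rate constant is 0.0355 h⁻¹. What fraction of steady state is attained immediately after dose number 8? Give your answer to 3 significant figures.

0.992

f_n = 1 − e^(−nkτ) = 1 − e^(−8 × 0.03550 × 17.0) = 1 − e^(−4.828) = 1 − 0.008003 ≈ 0.992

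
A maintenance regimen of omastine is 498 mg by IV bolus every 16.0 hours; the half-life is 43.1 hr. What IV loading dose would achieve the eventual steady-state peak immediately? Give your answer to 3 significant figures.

k = ln 2 / 43.1 = 0.01608 hr⁻¹
Accumulation ratio R = 1 / (1 − e^(−kτ)) = 1 / (1 − e^(−0.01608×16.0)) = 1 / (1 − 0.7731) = 4.408
Loading dose = maintenance dose × R = 498 × 4.408 ≈ 2200 mg

2200 mg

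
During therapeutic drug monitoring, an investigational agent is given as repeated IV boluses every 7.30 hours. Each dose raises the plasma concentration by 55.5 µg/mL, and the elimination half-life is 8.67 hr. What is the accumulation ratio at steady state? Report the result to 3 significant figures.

2.26

k = ln 2 / 8.67 = 0.07995 hr⁻¹
Fraction remaining after one interval: e^(−kτ) = e^(−0.07995 × 7.30) = 0.5579
R = 1 / (1 − 0.5579) = 1 / 0.4421 ≈ 2.26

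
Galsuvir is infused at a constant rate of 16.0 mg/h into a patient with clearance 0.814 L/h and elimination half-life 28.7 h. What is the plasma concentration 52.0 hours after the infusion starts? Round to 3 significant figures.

Css = rate / CL = 16.0 / 0.814 = 19.66 µg/mL
k = ln 2 / 28.7 = 0.02415 h⁻¹
C(t) = Css (1 − e^(−kt)) = 19.66 × (1 − e^(−1.256)) = 19.66 × 0.7152 ≈ 14.1 µg/mL

14.1 µg/mL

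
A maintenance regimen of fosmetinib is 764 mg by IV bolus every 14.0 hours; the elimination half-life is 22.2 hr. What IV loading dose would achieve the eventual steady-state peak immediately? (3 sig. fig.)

k = ln 2 / 22.2 = 0.03122 hr⁻¹
Accumulation ratio R = 1 / (1 − e^(−kτ)) = 1 / (1 − e^(−0.03122×14.0)) = 1 / (1 − 0.6459) = 2.824
Loading dose = maintenance dose × R = 764 × 2.824 ≈ 2160 mg

2160 mg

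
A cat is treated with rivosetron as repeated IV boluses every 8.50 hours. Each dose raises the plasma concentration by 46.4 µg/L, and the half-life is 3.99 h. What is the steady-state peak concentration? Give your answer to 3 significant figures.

60.1 µg/L

k = ln 2 / 3.99 = 0.1737 h⁻¹
Fraction remaining after one interval: e^(−kτ) = e^(−0.1737 × 8.50) = 0.2284
R = 1 / (1 − 0.2284) = 1.296
Css,max = 46.4 × 1.296 ≈ 60.1 µg/L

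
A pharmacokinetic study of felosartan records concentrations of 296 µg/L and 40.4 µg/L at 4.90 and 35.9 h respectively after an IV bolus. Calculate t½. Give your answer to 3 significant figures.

10.8 hours

k = ln(C₁/C₂) / (t₂ − t₁) = ln(296/40.4) / (35.9 − 4.90)
  = 1.992 / 31.00 = 0.06424 h⁻¹
t½ = ln 2 / k = ln 2 / 0.06424 ≈ 10.8 hours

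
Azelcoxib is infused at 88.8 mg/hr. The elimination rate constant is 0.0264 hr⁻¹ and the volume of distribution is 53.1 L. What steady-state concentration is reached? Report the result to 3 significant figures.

63.3 mg/L

CL = k · V = 0.0264 × 53.1 = 1.402 L/hr
Css = rate / CL = 88.8 / 1.402 ≈ 63.3 mg/L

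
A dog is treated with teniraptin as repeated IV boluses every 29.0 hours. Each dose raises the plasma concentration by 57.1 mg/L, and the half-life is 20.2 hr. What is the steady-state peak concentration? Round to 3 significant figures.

90.6 mg/L

k = ln 2 / 20.2 = 0.03431 hr⁻¹
Fraction remaining after one interval: e^(−kτ) = e^(−0.03431 × 29.0) = 0.3697
R = 1 / (1 − 0.3697) = 1.587
Css,max = 57.1 × 1.587 ≈ 90.6 mg/L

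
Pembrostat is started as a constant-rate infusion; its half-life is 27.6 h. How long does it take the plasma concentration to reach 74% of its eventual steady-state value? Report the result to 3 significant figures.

k = ln 2 / 27.6 = 0.02511 h⁻¹
f = 1 − e^(−kt)  ⇒  t = −ln(1 − f) / k
t = −ln(1 − 0.74) / 0.02511 = 1.347 / 0.02511 ≈ 53.6 hours

53.6 hours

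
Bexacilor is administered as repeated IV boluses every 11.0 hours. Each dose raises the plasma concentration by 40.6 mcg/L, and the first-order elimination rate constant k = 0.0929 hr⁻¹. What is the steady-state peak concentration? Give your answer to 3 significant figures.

Fraction remaining after one interval: e^(−kτ) = e^(−0.09290 × 11.0) = 0.3599
R = 1 / (1 − 0.3599) = 1.562
Css,max = 40.6 × 1.562 ≈ 63.4 mcg/L

63.4 mcg/L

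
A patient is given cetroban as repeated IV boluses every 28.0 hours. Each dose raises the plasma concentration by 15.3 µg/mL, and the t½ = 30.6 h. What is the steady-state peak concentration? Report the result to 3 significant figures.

k = ln 2 / 30.6 = 0.02265 h⁻¹
Fraction remaining after one interval: e^(−kτ) = e^(−0.02265 × 28.0) = 0.5303
R = 1 / (1 − 0.5303) = 2.129
Css,max = 15.3 × 2.129 ≈ 32.6 µg/mL

32.6 µg/mL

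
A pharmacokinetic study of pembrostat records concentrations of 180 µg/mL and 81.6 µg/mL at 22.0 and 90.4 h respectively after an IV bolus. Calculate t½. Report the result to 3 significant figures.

59.9 hours

k = ln(C₁/C₂) / (t₂ − t₁) = ln(180/81.6) / (90.4 − 22.0)
  = 0.7911 / 68.40 = 0.01157 h⁻¹
t½ = ln 2 / k = ln 2 / 0.01157 ≈ 59.9 hours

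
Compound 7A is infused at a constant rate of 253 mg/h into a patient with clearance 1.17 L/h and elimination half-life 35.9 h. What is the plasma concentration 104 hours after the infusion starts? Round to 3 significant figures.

Css = rate / CL = 253 / 1.17 = 216.2 µg/mL
k = ln 2 / 35.9 = 0.01931 h⁻¹
C(t) = Css (1 − e^(−kt)) = 216.2 × (1 − e^(−2.008)) = 216.2 × 0.8657 ≈ 187 µg/mL

187 µg/mL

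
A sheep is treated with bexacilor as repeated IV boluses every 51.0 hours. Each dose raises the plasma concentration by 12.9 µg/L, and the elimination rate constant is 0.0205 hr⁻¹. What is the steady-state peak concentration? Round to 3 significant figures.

Fraction remaining after one interval: e^(−kτ) = e^(−0.02050 × 51.0) = 0.3515
R = 1 / (1 − 0.3515) = 1.542
Css,max = 12.9 × 1.542 ≈ 19.9 µg/L

19.9 µg/L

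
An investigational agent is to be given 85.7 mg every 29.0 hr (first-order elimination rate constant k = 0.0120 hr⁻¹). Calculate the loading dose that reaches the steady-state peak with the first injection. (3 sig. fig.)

292 mg

Accumulation ratio R = 1 / (1 − e^(−kτ)) = 1 / (1 − e^(−0.01200×29.0)) = 1 / (1 − 0.7061) = 3.403
Loading dose = maintenance dose × R = 85.7 × 3.403 ≈ 292 mg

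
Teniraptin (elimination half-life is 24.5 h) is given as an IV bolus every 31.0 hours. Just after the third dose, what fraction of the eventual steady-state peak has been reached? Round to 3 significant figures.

k = ln 2 / 24.5 = 0.02829 h⁻¹
f_n = 1 − e^(−nkτ) = 1 − e^(−3 × 0.02829 × 31.0) = 1 − e^(−2.631) = 1 − 0.07200 ≈ 0.928

0.928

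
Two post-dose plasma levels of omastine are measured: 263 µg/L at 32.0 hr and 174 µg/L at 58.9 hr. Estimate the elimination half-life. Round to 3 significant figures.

45.1 hours

k = ln(C₁/C₂) / (t₂ − t₁) = ln(263/174) / (58.9 − 32.0)
  = 0.4131 / 26.90 = 0.01536 hr⁻¹
t½ = ln 2 / k = ln 2 / 0.01536 ≈ 45.1 hours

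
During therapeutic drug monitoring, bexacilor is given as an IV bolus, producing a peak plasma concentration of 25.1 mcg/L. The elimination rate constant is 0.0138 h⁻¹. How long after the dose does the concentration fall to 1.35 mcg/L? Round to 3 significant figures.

212 hours

C(t) = C₀ e^(−kt)  ⇒  t = ln(C₀/C) / k
t = ln(25.1/1.35) / 0.01380 = 2.923 / 0.01380 ≈ 212 hours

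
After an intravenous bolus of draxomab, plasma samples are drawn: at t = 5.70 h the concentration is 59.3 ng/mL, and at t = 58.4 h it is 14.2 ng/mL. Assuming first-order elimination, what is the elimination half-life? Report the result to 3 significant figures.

25.6 hours

k = ln(C₁/C₂) / (t₂ − t₁) = ln(59.3/14.2) / (58.4 − 5.70)
  = 1.429 / 52.70 = 0.02712 h⁻¹
t½ = ln 2 / k = ln 2 / 0.02712 ≈ 25.6 hours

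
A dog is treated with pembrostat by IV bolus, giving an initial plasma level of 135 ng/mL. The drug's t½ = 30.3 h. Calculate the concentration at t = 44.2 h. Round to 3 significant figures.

k = ln 2 / 30.3 = 0.02288 h⁻¹
C(t) = C₀ e^(−kt) = 135 × e^(−0.02288 × 44.2) = 135 × e^(−1.011) = 135 × 0.3638 ≈ 49.1 ng/mL

49.1 ng/mL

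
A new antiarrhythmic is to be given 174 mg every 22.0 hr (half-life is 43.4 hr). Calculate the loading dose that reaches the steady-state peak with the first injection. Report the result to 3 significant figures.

587 mg

k = ln 2 / 43.4 = 0.01597 hr⁻¹
Accumulation ratio R = 1 / (1 − e^(−kτ)) = 1 / (1 − e^(−0.01597×22.0)) = 1 / (1 − 0.7037) = 3.375
Loading dose = maintenance dose × R = 174 × 3.375 ≈ 587 mg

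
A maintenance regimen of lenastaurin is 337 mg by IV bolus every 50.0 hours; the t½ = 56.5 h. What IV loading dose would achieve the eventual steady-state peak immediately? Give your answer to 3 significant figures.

k = ln 2 / 56.5 = 0.01227 h⁻¹
Accumulation ratio R = 1 / (1 − e^(−kτ)) = 1 / (1 − e^(−0.01227×50.0)) = 1 / (1 − 0.5415) = 2.181
Loading dose = maintenance dose × R = 337 × 2.181 ≈ 735 mg

735 mg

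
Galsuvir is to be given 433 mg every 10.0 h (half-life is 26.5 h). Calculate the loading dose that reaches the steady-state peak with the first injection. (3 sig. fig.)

k = ln 2 / 26.5 = 0.02616 h⁻¹
Accumulation ratio R = 1 / (1 − e^(−kτ)) = 1 / (1 − e^(−0.02616×10.0)) = 1 / (1 − 0.7698) = 4.345
Loading dose = maintenance dose × R = 433 × 4.345 ≈ 1880 mg

1880 mg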